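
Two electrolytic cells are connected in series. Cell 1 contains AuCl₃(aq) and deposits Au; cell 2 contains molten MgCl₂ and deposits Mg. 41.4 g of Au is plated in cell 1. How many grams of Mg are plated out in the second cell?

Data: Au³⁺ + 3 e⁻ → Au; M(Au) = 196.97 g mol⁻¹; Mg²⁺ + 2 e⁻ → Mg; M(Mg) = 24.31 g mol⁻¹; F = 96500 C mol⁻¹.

n(Au) = 41.4 / 196.97 = 0.2102 mol.
Since Au³⁺ + 3 e⁻ → Au, n(e⁻) passed = 3 × 0.2102 = 0.6306 mol.
Cells in series carry the same charge, so the same 0.6306 mol of electrons passes through cell 2.
Mg²⁺ + 2 e⁻ → Mg, so n(Mg) = 0.6306 / 2 = 0.3153 mol.
m(Mg) = 0.3153 × 24.31 = 7.66 g.

7.66 g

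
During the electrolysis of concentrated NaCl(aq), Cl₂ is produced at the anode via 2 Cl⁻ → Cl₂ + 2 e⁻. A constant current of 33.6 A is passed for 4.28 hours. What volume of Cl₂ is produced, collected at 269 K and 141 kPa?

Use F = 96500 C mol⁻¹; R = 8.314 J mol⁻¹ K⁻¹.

42.5 L

Q = I·t = 33.60 A × 15408 s = 517700 C.
n(e⁻) = Q/F = 517700 / 96500 = 5.365 mol.
2 electrons are transferred per Cl₂ molecule, so n(Cl₂) = 5.365 / 2 = 2.682 mol.
V = nRT/P = (2.682 × 8.314 × 269) / (141 × 10³ Pa) = 0.0425 m³ = 42.5 L.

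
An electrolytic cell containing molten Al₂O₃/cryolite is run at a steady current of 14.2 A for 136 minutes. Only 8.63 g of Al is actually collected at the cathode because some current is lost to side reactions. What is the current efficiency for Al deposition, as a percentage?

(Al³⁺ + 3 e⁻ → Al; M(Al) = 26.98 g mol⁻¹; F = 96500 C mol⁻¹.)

Q = I·t = 14.20 × 8160.0 = 115900 C; n(e⁻) = 115900/96500 = 1.201 mol.
Theoretical n(Al) = n(e⁻)/3 = 0.4002 mol, i.e. m_theo = 0.4002 × 26.98 = 10.80 g.
Efficiency = m_actual / m_theo = 8.63 / 10.80 = 79.9 %.

79.9 %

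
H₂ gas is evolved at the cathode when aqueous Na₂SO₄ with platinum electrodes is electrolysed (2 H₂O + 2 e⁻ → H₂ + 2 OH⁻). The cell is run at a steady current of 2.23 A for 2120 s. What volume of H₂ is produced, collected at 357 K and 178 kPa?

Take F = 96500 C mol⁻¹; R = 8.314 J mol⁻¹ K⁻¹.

Q = I·t = 2.230 A × 2120.0 s = 4728 C.
n(e⁻) = Q/F = 4728 / 96500 = 0.04899 mol.
2 electrons are transferred per H₂ molecule, so n(H₂) = 0.04899 / 2 = 0.02450 mol.
V = nRT/P = (0.02450 × 8.314 × 357) / (178 × 10³ Pa) = 4.08 × 10⁻⁴ m³ = 0.408 L.

0.408 L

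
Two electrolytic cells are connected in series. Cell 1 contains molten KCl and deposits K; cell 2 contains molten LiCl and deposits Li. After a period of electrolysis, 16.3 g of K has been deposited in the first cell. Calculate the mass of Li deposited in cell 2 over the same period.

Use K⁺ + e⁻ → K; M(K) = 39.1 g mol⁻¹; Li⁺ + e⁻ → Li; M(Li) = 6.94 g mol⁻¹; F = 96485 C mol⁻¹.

2.89 g

n(K) = 16.3 / 39.1 = 0.4169 mol.
Since K⁺ + e⁻ → K, n(e⁻) passed = 1 × 0.4169 = 0.4169 mol.
Cells in series carry the same charge, so the same 0.4169 mol of electrons passes through cell 2.
Li⁺ + e⁻ → Li, so n(Li) = 0.4169 / 1 = 0.4169 mol.
m(Li) = 0.4169 × 6.94 = 2.89 g.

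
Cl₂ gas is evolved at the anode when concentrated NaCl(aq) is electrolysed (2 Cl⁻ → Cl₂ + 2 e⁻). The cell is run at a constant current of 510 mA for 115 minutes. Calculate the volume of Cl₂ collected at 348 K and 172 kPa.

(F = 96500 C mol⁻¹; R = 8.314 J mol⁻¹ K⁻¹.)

Q = I·t = 0.5100 A × 6900.0 s = 3519 C.
n(e⁻) = Q/F = 3519 / 96500 = 0.03647 mol.
2 electrons are transferred per Cl₂ molecule, so n(Cl₂) = 0.03647 / 2 = 0.01823 mol.
V = nRT/P = (0.01823 × 8.314 × 348) / (172 × 10³ Pa) = 3.07 × 10⁻⁴ m³ = 0.307 L.

0.307 L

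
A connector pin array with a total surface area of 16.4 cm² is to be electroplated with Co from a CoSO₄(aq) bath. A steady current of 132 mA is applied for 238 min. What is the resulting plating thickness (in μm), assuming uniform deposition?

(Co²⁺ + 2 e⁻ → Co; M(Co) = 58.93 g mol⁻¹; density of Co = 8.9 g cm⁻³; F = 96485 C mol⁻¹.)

39.4 μm

Q = I·t = 0.1320 × 14280 = 1885 C; n(e⁻) = 0.01954 mol.
n(Co) = n(e⁻)/2 = 0.009768 mol, so m = 0.009768 × 58.93 = 0.5756 g.
Volume = m/ρ = 0.5756 / 8.9 = 0.06468 cm³.
Thickness = V/A = 0.06468 / 16.4 = 0.00394 cm = 39.4 μm.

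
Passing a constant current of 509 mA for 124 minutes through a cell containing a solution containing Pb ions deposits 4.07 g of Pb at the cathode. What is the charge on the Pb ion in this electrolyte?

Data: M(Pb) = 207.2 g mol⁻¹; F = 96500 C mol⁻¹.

Q = I·t = 0.5090 A × 7440.0 s = 3787 C, so n(e⁻) = 3787/96500 = 0.03924 mol.
n(Pb) deposited = 4.07 / 207.2 = 0.01964 mol.
Electrons per atom = n(e⁻)/n(Pb) = 0.03924 / 0.01964 = 2.00 ≈ 2, so the ion is Pb²⁺.

+2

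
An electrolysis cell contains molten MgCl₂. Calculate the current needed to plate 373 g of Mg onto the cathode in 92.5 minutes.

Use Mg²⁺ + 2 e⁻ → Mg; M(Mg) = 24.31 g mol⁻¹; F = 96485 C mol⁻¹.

n(Mg) = 373 / 24.31 = 15.34 mol.
n(e⁻) = 2 × 15.34 = 30.69 mol.
Q = n(e⁻)·F = 30.69 × 96485 = 2961000 C.
I = Q/t = 2961000 / 5550.0 s = 533 A.

533 A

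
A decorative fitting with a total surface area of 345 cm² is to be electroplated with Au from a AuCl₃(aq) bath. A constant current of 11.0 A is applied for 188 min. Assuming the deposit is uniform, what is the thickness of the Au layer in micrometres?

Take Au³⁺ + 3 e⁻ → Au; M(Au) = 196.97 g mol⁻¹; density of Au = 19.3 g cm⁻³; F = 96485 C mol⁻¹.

127 μm

Q = I·t = 11.00 × 11280 = 124100 C; n(e⁻) = 1.286 mol.
n(Au) = n(e⁻)/3 = 0.4287 mol, so m = 0.4287 × 196.97 = 84.43 g.
Volume = m/ρ = 84.43 / 19.3 = 4.375 cm³.
Thickness = V/A = 4.375 / 345 = 0.0127 cm = 127 μm.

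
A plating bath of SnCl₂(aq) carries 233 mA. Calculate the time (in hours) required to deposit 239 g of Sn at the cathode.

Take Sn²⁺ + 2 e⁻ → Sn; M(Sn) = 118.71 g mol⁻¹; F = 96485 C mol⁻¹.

n(Sn) = m/M = 239 / 118.71 = 2.013 mol.
Each Sn atom requires 2 electrons, so n(e⁻) = 2 × 2.013 = 4.027 mol.
Q = n(e⁻)·F = 4.027 × 96485 = 388500 C.
t = Q/I = 388500 / 0.2330 A = 1667000 s = 463 h.

463 h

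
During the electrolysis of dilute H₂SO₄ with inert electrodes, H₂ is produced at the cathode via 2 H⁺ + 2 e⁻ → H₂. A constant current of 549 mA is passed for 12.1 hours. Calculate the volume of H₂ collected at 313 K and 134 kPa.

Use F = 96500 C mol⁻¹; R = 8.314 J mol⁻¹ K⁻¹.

Q = I·t = 0.5490 A × 43560 s = 23910 C.
n(e⁻) = Q/F = 23910 / 96500 = 0.2478 mol.
2 electrons are transferred per H₂ molecule, so n(H₂) = 0.2478 / 2 = 0.1239 mol.
V = nRT/P = (0.1239 × 8.314 × 313) / (134 × 10³ Pa) = 0.00241 m³ = 2.41 L.

2.41 L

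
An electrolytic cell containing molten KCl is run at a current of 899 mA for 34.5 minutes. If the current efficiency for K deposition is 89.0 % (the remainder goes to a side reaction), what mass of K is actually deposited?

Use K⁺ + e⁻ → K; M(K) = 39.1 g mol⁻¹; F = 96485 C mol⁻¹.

Q = I·t = 0.8990 × 2070.0 = 1861 C.
n(e⁻) = 1861/96485 = 0.01929 mol; theoretically n(K) = 0.01929/1 = 0.01929 mol, m_theo = 0.7541 g.
At 89.0 % efficiency, m_actual = 0.890 × 0.7541 = 0.671 g.

0.671 g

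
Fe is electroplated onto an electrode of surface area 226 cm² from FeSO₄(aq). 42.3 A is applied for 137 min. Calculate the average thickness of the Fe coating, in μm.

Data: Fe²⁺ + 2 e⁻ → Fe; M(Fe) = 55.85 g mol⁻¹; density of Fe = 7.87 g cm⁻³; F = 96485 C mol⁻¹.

566 μm

Q = I·t = 42.30 × 8220.0 = 347700 C; n(e⁻) = 3.604 mol.
n(Fe) = n(e⁻)/2 = 1.802 mol, so m = 1.802 × 55.85 = 100.6 g.
Volume = m/ρ = 100.6 / 7.87 = 12.79 cm³.
Thickness = V/A = 12.79 / 226 = 0.0566 cm = 566 μm.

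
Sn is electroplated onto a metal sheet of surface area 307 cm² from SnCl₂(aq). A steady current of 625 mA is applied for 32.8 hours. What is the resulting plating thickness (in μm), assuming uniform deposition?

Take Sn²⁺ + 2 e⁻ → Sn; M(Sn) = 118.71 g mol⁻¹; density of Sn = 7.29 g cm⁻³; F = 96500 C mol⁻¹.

203 μm

Q = I·t = 0.6250 × 118080 = 73800 C; n(e⁻) = 0.7648 mol.
n(Sn) = n(e⁻)/2 = 0.3824 mol, so m = 0.3824 × 118.71 = 45.39 g.
Volume = m/ρ = 45.39 / 7.29 = 6.227 cm³.
Thickness = V/A = 6.227 / 307 = 0.0203 cm = 203 μm.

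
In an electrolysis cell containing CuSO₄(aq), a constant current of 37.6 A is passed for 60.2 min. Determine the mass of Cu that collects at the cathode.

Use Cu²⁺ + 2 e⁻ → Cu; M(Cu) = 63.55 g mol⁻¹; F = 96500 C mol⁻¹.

Q = I·t = 37.60 A × 3612.0 s = 135800 C.
n(e⁻) = Q/F = 135800 / 96500 = 1.407 mol.
Cu²⁺ + 2 e⁻ → Cu, so n(Cu) = n(e⁻)/2 = 0.7037 mol.
m = n·M = 0.7037 × 63.55 = 44.7 g.

44.7 g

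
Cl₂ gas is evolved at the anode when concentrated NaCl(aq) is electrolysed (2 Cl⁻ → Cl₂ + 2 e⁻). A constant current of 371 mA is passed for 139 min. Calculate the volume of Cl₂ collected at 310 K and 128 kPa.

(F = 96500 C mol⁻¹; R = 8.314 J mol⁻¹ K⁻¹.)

0.323 L

Q = I·t = 0.3710 A × 8340.0 s = 3094 C.
n(e⁻) = Q/F = 3094 / 96500 = 0.03206 mol.
2 electrons are transferred per Cl₂ molecule, so n(Cl₂) = 0.03206 / 2 = 0.01603 mol.
V = nRT/P = (0.01603 × 8.314 × 310) / (128 × 10³ Pa) = 3.23 × 10⁻⁴ m³ = 0.323 L.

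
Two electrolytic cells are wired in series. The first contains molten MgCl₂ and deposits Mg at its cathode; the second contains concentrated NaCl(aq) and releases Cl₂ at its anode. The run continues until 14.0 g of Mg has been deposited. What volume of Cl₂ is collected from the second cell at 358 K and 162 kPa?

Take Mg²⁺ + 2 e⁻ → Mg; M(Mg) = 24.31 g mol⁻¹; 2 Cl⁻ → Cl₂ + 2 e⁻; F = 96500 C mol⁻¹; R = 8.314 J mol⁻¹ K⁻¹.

n(Mg) = 14.0 / 24.31 = 0.5759 mol, so n(e⁻) = 2 × 0.5759 = 1.152 mol.
The cells are in series, so the same 1.152 mol of electrons passes through the second cell.
2 Cl⁻ → Cl₂ + 2 e⁻ — 2 mol e⁻ per mol Cl₂, so n(Cl₂) = 1.152/2 = 0.5759 mol.
V = nRT/P = (0.5759 × 8.314 × 358) / (162 × 10³) = 0.0106 m³ = 10.6 L.

10.6 L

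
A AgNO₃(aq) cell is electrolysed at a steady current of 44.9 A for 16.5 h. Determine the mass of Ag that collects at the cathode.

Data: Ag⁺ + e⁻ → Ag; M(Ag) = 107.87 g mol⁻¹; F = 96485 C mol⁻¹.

2980 g

Q = I·t = 44.90 A × 59400 s = 2667000 C.
n(e⁻) = Q/F = 2667000 / 96485 = 27.64 mol.
Ag⁺ + e⁻ → Ag, so n(Ag) = n(e⁻)/1 = 27.64 mol.
m = n·M = 27.64 × 107.87 = 2980 g.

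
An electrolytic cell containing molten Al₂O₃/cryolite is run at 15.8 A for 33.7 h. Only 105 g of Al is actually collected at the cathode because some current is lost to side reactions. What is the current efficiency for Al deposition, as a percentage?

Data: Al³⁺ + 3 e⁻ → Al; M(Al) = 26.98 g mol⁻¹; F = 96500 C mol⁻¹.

58.8 %

Q = I·t = 15.80 × 121320 = 1917000 C; n(e⁻) = 1917000/96500 = 19.86 mol.
Theoretical n(Al) = n(e⁻)/3 = 6.621 mol, i.e. m_theo = 6.621 × 26.98 = 178.6 g.
Efficiency = m_actual / m_theo = 105 / 178.6 = 58.8 %.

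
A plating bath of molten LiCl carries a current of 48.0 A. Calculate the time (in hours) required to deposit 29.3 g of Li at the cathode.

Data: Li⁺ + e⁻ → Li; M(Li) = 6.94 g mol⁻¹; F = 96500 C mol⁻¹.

n(Li) = m/M = 29.3 / 6.94 = 4.222 mol.
Each Li atom requires 1 electron, so n(e⁻) = 1 × 4.222 = 4.222 mol.
Q = n(e⁻)·F = 4.222 × 96500 = 407400 C.
t = Q/I = 407400 / 48.00 A = 8488 s = 2.36 h.

2.36 h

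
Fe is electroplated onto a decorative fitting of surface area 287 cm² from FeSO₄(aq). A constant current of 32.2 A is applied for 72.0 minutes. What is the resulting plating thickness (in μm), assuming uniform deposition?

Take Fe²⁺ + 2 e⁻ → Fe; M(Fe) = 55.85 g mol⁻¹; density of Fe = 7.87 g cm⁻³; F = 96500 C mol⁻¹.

Q = I·t = 32.20 × 4320.0 = 139100 C; n(e⁻) = 1.441 mol.
n(Fe) = n(e⁻)/2 = 0.7207 mol, so m = 0.7207 × 55.85 = 40.25 g.
Volume = m/ρ = 40.25 / 7.87 = 5.115 cm³.
Thickness = V/A = 5.115 / 287 = 0.0178 cm = 178 μm.

178 μm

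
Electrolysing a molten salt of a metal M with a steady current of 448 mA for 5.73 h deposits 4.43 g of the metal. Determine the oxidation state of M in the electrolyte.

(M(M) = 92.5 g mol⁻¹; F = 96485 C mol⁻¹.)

+2

Q = I·t = 0.4480 A × 20628 s = 9241 C, so n(e⁻) = 9241/96485 = 0.09578 mol.
n(M) deposited = 4.43 / 92.5 = 0.04789 mol.
Electrons per atom = n(e⁻)/n(M) = 0.09578 / 0.04789 = 2.00 ≈ 2, so the ion is M²⁺.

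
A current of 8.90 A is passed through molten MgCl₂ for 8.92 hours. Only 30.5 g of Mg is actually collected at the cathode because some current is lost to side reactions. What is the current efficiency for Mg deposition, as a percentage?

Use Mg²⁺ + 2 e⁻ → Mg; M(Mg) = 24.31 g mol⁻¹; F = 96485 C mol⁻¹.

84.7 %

Q = I·t = 8.900 × 32112 = 285800 C; n(e⁻) = 285800/96485 = 2.962 mol.
Theoretical n(Mg) = n(e⁻)/2 = 1.481 mol, i.e. m_theo = 1.481 × 24.31 = 36.00 g.
Efficiency = m_actual / m_theo = 30.5 / 36.00 = 84.7 %.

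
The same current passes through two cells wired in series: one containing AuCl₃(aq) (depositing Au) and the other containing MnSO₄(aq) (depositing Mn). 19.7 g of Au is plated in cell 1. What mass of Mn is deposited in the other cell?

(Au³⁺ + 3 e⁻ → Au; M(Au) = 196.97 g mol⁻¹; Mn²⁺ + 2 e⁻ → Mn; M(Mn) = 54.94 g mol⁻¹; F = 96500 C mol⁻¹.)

8.24 g

n(Au) = 19.7 / 196.97 = 0.1000 mol.
Since Au³⁺ + 3 e⁻ → Au, n(e⁻) passed = 3 × 0.1000 = 0.3000 mol.
Cells in series carry the same charge, so the same 0.3000 mol of electrons passes through cell 2.
Mn²⁺ + 2 e⁻ → Mn, so n(Mn) = 0.3000 / 2 = 0.1500 mol.
m(Mn) = 0.1500 × 54.94 = 8.24 g.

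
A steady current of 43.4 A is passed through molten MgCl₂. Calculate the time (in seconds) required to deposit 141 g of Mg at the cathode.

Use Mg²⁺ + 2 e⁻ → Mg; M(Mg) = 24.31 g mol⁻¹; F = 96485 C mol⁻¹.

25800 s

n(Mg) = m/M = 141 / 24.31 = 5.800 mol.
Each Mg atom requires 2 electrons, so n(e⁻) = 2 × 5.800 = 11.60 mol.
Q = n(e⁻)·F = 11.60 × 96485 = 1119000 C.
t = Q/I = 1119000 / 43.40 A = 25790 s.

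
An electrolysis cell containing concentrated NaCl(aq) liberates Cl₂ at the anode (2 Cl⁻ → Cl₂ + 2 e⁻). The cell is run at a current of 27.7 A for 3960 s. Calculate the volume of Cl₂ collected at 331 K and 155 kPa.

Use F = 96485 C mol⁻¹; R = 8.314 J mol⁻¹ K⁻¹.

10.1 L

Q = I·t = 27.70 A × 3960.0 s = 109700 C.
n(e⁻) = Q/F = 109700 / 96485 = 1.137 mol.
2 electrons are transferred per Cl₂ molecule, so n(Cl₂) = 1.137 / 2 = 0.5684 mol.
V = nRT/P = (0.5684 × 8.314 × 331) / (155 × 10³ Pa) = 0.0101 m³ = 10.1 L.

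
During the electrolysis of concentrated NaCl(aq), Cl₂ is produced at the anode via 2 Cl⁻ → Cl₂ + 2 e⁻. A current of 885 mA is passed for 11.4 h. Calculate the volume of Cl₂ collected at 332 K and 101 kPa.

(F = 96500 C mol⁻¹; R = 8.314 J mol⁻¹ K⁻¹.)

Q = I·t = 0.8850 A × 41040 s = 36320 C.
n(e⁻) = Q/F = 36320 / 96500 = 0.3764 mol.
2 electrons are transferred per Cl₂ molecule, so n(Cl₂) = 0.3764 / 2 = 0.1882 mol.
V = nRT/P = (0.1882 × 8.314 × 332) / (101 × 10³ Pa) = 0.00514 m³ = 5.14 L.

5.14 L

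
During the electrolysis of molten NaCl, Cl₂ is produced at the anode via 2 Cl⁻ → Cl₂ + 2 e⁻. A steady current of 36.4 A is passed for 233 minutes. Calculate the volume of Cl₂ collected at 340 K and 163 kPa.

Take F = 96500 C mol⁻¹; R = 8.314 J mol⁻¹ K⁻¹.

45.7 L

Q = I·t = 36.40 A × 13980 s = 508900 C.
n(e⁻) = Q/F = 508900 / 96500 = 5.273 mol.
2 electrons are transferred per Cl₂ molecule, so n(Cl₂) = 5.273 / 2 = 2.637 mol.
V = nRT/P = (2.637 × 8.314 × 340) / (163 × 10³ Pa) = 0.0457 m³ = 45.7 L.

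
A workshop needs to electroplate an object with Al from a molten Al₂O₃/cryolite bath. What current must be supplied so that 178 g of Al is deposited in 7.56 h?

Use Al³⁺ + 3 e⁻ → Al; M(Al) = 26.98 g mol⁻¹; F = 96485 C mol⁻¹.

n(Al) = 178 / 26.98 = 6.597 mol.
n(e⁻) = 3 × 6.597 = 19.79 mol.
Q = n(e⁻)·F = 19.79 × 96485 = 1910000 C.
I = Q/t = 1910000 / 27216 s = 70.2 A.

70.2 A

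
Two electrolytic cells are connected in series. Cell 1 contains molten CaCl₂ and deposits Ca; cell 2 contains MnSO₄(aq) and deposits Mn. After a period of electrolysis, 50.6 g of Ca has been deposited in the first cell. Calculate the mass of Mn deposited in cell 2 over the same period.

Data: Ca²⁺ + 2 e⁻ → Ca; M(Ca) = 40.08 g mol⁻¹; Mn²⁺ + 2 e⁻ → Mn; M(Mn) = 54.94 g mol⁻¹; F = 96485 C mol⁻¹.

n(Ca) = 50.6 / 40.08 = 1.262 mol.
Since Ca²⁺ + 2 e⁻ → Ca, n(e⁻) passed = 2 × 1.262 = 2.525 mol.
Cells in series carry the same charge, so the same 2.525 mol of electrons passes through cell 2.
Mn²⁺ + 2 e⁻ → Mn, so n(Mn) = 2.525 / 2 = 1.262 mol.
m(Mn) = 1.262 × 54.94 = 69.4 g.

69.4 g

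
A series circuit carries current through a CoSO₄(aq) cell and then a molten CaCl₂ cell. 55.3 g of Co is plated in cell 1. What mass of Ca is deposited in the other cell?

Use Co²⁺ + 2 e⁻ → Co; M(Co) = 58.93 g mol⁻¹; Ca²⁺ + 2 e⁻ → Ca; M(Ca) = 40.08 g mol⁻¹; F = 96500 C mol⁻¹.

n(Co) = 55.3 / 58.93 = 0.9384 mol.
Since Co²⁺ + 2 e⁻ → Co, n(e⁻) passed = 2 × 0.9384 = 1.877 mol.
Cells in series carry the same charge, so the same 1.877 mol of electrons passes through cell 2.
Ca²⁺ + 2 e⁻ → Ca, so n(Ca) = 1.877 / 2 = 0.9384 mol.
m(Ca) = 0.9384 × 40.08 = 37.6 g.

37.6 g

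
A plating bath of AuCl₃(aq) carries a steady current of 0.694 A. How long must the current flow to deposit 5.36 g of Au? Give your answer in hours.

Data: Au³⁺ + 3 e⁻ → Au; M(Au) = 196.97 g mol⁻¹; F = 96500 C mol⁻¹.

3.15 h

n(Au) = m/M = 5.36 / 196.97 = 0.02721 mol.
Each Au atom requires 3 electrons, so n(e⁻) = 3 × 0.02721 = 0.08164 mol.
Q = n(e⁻)·F = 0.08164 × 96500 = 7878 C.
t = Q/I = 7878 / 0.6940 A = 11350 s = 3.15 h.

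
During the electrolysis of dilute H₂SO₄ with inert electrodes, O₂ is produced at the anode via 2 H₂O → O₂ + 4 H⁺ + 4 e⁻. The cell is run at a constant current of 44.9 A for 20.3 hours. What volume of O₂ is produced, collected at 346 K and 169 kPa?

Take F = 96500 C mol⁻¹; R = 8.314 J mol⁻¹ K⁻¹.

145 L

Q = I·t = 44.90 A × 73080 s = 3281000 C.
n(e⁻) = Q/F = 3281000 / 96500 = 34.00 mol.
4 electrons are transferred per O₂ molecule, so n(O₂) = 34.00 / 4 = 8.501 mol.
V = nRT/P = (8.501 × 8.314 × 346) / (169 × 10³ Pa) = 0.145 m³ = 145 L.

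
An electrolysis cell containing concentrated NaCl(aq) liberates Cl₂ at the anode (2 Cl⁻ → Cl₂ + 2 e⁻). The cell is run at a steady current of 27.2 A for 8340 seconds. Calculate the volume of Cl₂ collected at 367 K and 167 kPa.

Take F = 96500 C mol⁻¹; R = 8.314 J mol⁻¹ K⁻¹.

Q = I·t = 27.20 A × 8340.0 s = 226800 C.
n(e⁻) = Q/F = 226800 / 96500 = 2.351 mol.
2 electrons are transferred per Cl₂ molecule, so n(Cl₂) = 2.351 / 2 = 1.175 mol.
V = nRT/P = (1.175 × 8.314 × 367) / (167 × 10³ Pa) = 0.0215 m³ = 21.5 L.

21.5 L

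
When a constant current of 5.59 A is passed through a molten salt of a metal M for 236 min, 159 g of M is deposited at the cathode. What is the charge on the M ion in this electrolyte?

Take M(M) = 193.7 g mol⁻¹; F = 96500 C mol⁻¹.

+1

Q = I·t = 5.590 A × 14160 s = 79150 C, so n(e⁻) = 79150/96500 = 0.8203 mol.
n(M) deposited = 159 / 193.7 = 0.8209 mol.
Electrons per atom = n(e⁻)/n(M) = 0.8203 / 0.8209 = 0.999 ≈ 1, so the ion is M⁺.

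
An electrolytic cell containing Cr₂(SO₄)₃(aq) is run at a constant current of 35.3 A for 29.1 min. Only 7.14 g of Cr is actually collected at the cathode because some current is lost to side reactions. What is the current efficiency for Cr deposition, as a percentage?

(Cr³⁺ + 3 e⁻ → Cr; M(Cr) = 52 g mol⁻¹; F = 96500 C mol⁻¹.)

Q = I·t = 35.30 × 1746.0 = 61630 C; n(e⁻) = 61630/96500 = 0.6387 mol.
Theoretical n(Cr) = n(e⁻)/3 = 0.2129 mol, i.e. m_theo = 0.2129 × 52 = 11.07 g.
Efficiency = m_actual / m_theo = 7.14 / 11.07 = 64.5 %.

64.5 %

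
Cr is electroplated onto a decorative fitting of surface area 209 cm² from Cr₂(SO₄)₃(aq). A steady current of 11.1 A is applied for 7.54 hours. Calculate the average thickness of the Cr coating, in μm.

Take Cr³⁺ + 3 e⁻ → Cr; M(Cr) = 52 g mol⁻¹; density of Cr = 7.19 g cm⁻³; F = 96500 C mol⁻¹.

Q = I·t = 11.10 × 27144 = 301300 C; n(e⁻) = 3.122 mol.
n(Cr) = n(e⁻)/3 = 1.041 mol, so m = 1.041 × 52 = 54.12 g.
Volume = m/ρ = 54.12 / 7.19 = 7.527 cm³.
Thickness = V/A = 7.527 / 209 = 0.0360 cm = 360 μm.

360 μm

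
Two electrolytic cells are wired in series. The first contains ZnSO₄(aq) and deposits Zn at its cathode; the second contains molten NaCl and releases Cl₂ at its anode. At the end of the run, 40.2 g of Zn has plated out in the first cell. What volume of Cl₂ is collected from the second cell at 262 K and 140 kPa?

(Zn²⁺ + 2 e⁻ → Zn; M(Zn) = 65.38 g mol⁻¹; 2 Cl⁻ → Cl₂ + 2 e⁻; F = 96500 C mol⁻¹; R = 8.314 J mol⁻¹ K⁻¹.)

n(Zn) = 40.2 / 65.38 = 0.6149 mol, so n(e⁻) = 2 × 0.6149 = 1.230 mol.
The cells are in series, so the same 1.230 mol of electrons passes through the second cell.
2 Cl⁻ → Cl₂ + 2 e⁻ — 2 mol e⁻ per mol Cl₂, so n(Cl₂) = 1.230/2 = 0.6149 mol.
V = nRT/P = (0.6149 × 8.314 × 262) / (140 × 10³) = 0.00957 m³ = 9.57 L.

9.57 L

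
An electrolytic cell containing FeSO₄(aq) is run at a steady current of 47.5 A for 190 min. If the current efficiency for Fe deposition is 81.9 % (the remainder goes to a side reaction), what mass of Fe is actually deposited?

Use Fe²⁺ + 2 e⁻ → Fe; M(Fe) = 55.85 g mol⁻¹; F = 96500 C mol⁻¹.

128 g

Q = I·t = 47.50 × 11400 = 541500 C.
n(e⁻) = 541500/96500 = 5.611 mol; theoretically n(Fe) = 5.611/2 = 2.806 mol, m_theo = 156.7 g.
At 81.9 % efficiency, m_actual = 0.819 × 156.7 = 128 g.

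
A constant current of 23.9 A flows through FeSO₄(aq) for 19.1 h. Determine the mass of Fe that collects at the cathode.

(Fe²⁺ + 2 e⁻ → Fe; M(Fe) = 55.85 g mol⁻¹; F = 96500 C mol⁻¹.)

Q = I·t = 23.90 A × 68760 s = 1643000 C.
n(e⁻) = Q/F = 1643000 / 96500 = 17.03 mol.
Fe²⁺ + 2 e⁻ → Fe, so n(Fe) = n(e⁻)/2 = 8.515 mol.
m = n·M = 8.515 × 55.85 = 476 g.

476 g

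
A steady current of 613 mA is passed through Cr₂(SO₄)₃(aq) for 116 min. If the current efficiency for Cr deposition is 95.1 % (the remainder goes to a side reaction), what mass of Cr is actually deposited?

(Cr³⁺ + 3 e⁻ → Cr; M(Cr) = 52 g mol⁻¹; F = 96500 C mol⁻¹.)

0.729 g

Q = I·t = 0.6130 × 6960.0 = 4266 C.
n(e⁻) = 4266/96500 = 0.04421 mol; theoretically n(Cr) = 0.04421/3 = 0.01474 mol, m_theo = 0.7663 g.
At 95.1 % efficiency, m_actual = 0.951 × 0.7663 = 0.729 g.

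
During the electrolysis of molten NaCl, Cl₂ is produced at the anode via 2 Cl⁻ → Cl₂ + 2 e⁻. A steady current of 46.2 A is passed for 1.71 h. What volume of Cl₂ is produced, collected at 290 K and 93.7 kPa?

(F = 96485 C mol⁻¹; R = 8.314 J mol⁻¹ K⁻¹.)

Q = I·t = 46.20 A × 6156.0 s = 284400 C.
n(e⁻) = Q/F = 284400 / 96485 = 2.948 mol.
2 electrons are transferred per Cl₂ molecule, so n(Cl₂) = 2.948 / 2 = 1.474 mol.
V = nRT/P = (1.474 × 8.314 × 290) / (93.7 × 10³ Pa) = 0.0379 m³ = 37.9 L.

37.9 L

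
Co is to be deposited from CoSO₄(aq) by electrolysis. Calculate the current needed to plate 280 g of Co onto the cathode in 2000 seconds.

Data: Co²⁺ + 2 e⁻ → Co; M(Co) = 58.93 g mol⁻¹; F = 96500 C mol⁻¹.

n(Co) = 280 / 58.93 = 4.751 mol.
n(e⁻) = 2 × 4.751 = 9.503 mol.
Q = n(e⁻)·F = 9.503 × 96500 = 917000 C.
I = Q/t = 917000 / 2000.0 s = 459 A.

459 A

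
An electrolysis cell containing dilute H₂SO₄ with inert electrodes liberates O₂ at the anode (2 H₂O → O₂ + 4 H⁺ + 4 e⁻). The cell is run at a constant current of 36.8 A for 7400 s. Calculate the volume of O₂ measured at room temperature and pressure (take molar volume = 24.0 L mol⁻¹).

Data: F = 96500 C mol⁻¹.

16.9 L

Q = I·t = 36.80 A × 7400.0 s = 272300 C.
n(e⁻) = Q/F = 272300 / 96500 = 2.822 mol.
4 electrons are transferred per O₂ molecule, so n(O₂) = 2.822 / 4 = 0.7055 mol.
V = n × V_m = 0.7055 × 24.0 = 16.9 L.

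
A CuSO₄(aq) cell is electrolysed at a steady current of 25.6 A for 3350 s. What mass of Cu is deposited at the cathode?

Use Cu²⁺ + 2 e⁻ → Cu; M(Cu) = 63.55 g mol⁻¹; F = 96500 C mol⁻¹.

Q = I·t = 25.60 A × 3350.0 s = 85760 C.
n(e⁻) = Q/F = 85760 / 96500 = 0.8887 mol.
Cu²⁺ + 2 e⁻ → Cu, so n(Cu) = n(e⁻)/2 = 0.4444 mol.
m = n·M = 0.4444 × 63.55 = 28.2 g.

28.2 g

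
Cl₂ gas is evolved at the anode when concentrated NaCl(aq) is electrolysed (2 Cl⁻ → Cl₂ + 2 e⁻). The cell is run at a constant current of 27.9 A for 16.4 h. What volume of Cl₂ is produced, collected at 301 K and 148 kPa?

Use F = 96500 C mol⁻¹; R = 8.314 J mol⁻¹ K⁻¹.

144 L

Q = I·t = 27.90 A × 59040 s = 1647000 C.
n(e⁻) = Q/F = 1647000 / 96500 = 17.07 mol.
2 electrons are transferred per Cl₂ molecule, so n(Cl₂) = 17.07 / 2 = 8.535 mol.
V = nRT/P = (8.535 × 8.314 × 301) / (148 × 10³ Pa) = 0.144 m³ = 144 L.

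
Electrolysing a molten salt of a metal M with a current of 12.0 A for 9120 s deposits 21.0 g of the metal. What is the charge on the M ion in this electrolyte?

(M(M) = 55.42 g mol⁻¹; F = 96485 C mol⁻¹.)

Q = I·t = 12.00 A × 9120.0 s = 109400 C, so n(e⁻) = 109400/96485 = 1.134 mol.
n(M) deposited = 21.0 / 55.42 = 0.3789 mol.
Electrons per atom = n(e⁻)/n(M) = 1.134 / 0.3789 = 2.99 ≈ 3, so the ion is M³⁺.

+3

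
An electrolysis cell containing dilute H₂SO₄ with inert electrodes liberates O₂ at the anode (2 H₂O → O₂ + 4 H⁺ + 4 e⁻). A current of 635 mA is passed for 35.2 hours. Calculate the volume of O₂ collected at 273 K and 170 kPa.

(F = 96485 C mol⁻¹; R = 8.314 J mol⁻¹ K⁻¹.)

2.78 L

Q = I·t = 0.6350 A × 126720 s = 80470 C.
n(e⁻) = Q/F = 80470 / 96485 = 0.8340 mol.
4 electrons are transferred per O₂ molecule, so n(O₂) = 0.8340 / 4 = 0.2085 mol.
V = nRT/P = (0.2085 × 8.314 × 273) / (170 × 10³ Pa) = 0.00278 m³ = 2.78 L.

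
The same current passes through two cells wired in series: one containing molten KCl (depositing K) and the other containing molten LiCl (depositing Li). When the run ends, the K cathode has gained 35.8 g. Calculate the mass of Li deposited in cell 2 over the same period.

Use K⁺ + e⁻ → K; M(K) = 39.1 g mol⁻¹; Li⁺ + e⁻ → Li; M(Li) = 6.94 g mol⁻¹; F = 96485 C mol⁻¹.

n(K) = 35.8 / 39.1 = 0.9156 mol.
Since K⁺ + e⁻ → K, n(e⁻) passed = 1 × 0.9156 = 0.9156 mol.
Cells in series carry the same charge, so the same 0.9156 mol of electrons passes through cell 2.
Li⁺ + e⁻ → Li, so n(Li) = 0.9156 / 1 = 0.9156 mol.
m(Li) = 0.9156 × 6.94 = 6.35 g.

6.35 g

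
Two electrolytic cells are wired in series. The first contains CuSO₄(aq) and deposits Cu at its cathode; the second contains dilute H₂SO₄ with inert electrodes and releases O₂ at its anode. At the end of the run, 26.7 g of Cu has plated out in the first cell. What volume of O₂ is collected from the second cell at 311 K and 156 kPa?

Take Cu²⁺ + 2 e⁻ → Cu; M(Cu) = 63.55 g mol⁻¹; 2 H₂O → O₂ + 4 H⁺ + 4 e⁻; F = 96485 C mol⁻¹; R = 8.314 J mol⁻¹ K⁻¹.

n(Cu) = 26.7 / 63.55 = 0.4201 mol, so n(e⁻) = 2 × 0.4201 = 0.8403 mol.
The cells are in series, so the same 0.8403 mol of electrons passes through the second cell.
2 H₂O → O₂ + 4 H⁺ + 4 e⁻ — 4 mol e⁻ per mol O₂, so n(O₂) = 0.8403/4 = 0.2101 mol.
V = nRT/P = (0.2101 × 8.314 × 311) / (156 × 10³) = 0.00348 m³ = 3.48 L.

3.48 L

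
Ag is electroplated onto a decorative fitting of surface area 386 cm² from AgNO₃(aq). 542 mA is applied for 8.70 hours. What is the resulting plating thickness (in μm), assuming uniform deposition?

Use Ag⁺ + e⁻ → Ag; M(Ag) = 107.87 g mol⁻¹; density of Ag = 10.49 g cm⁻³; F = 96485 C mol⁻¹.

46.9 μm

Q = I·t = 0.5420 × 31320 = 16980 C; n(e⁻) = 0.1759 mol.
n(Ag) = n(e⁻)/1 = 0.1759 mol, so m = 0.1759 × 107.87 = 18.98 g.
Volume = m/ρ = 18.98 / 10.49 = 1.809 cm³.
Thickness = V/A = 1.809 / 386 = 0.00469 cm = 46.9 μm.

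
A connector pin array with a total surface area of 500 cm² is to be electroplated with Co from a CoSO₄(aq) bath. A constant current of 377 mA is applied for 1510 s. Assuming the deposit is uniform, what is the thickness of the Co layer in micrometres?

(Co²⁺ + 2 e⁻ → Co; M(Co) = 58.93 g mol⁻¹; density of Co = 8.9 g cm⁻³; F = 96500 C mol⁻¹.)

0.391 μm

Q = I·t = 0.3770 × 1510.0 = 569.3 C; n(e⁻) = 0.005899 mol.
n(Co) = n(e⁻)/2 = 0.002950 mol, so m = 0.002950 × 58.93 = 0.1738 g.
Volume = m/ρ = 0.1738 / 8.9 = 0.01953 cm³.
Thickness = V/A = 0.01953 / 500 = 3.91 × 10⁻⁵ cm = 0.391 μm.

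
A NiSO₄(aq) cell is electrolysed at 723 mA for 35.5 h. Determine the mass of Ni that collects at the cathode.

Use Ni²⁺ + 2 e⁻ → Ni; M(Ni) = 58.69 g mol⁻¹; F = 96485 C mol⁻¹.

Q = I·t = 0.7230 A × 127800 s = 92400 C.
n(e⁻) = Q/F = 92400 / 96485 = 0.9577 mol.
Ni²⁺ + 2 e⁻ → Ni, so n(Ni) = n(e⁻)/2 = 0.4788 mol.
m = n·M = 0.4788 × 58.69 = 28.1 g.

28.1 g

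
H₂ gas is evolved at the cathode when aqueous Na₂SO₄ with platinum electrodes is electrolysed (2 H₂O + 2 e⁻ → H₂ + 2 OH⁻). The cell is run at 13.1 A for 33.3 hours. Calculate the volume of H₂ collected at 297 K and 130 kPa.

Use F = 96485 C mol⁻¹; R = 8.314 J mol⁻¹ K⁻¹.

Q = I·t = 13.10 A × 119880 s = 1570000 C.
n(e⁻) = Q/F = 1570000 / 96485 = 16.28 mol.
2 electrons are transferred per H₂ molecule, so n(H₂) = 16.28 / 2 = 8.138 mol.
V = nRT/P = (8.138 × 8.314 × 297) / (130 × 10³ Pa) = 0.155 m³ = 155 L.

155 L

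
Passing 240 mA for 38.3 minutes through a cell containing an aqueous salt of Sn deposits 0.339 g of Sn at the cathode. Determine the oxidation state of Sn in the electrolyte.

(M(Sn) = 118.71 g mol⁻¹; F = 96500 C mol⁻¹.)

Q = I·t = 0.2400 A × 2298.0 s = 551.5 C, so n(e⁻) = 551.5/96500 = 0.005715 mol.
n(Sn) deposited = 0.339 / 118.71 = 0.002856 mol.
Electrons per atom = n(e⁻)/n(Sn) = 0.005715 / 0.002856 = 2.00 ≈ 2, so the ion is Sn²⁺.

+2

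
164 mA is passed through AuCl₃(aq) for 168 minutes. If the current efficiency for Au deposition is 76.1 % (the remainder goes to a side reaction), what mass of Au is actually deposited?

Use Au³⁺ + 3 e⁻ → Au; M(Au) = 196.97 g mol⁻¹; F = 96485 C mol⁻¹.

Q = I·t = 0.1640 × 10080 = 1653 C.
n(e⁻) = 1653/96485 = 0.01713 mol; theoretically n(Au) = 0.01713/3 = 0.005711 mol, m_theo = 1.125 g.
At 76.1 % efficiency, m_actual = 0.761 × 1.125 = 0.856 g.

0.856 g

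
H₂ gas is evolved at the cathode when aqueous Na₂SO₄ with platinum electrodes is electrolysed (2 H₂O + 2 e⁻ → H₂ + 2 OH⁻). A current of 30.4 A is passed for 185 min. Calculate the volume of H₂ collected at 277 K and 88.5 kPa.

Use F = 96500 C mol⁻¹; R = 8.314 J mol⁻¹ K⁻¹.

45.5 L

Q = I·t = 30.40 A × 11100 s = 337400 C.
n(e⁻) = Q/F = 337400 / 96500 = 3.497 mol.
2 electrons are transferred per H₂ molecule, so n(H₂) = 3.497 / 2 = 1.748 mol.
V = nRT/P = (1.748 × 8.314 × 277) / (88.5 × 10³ Pa) = 0.0455 m³ = 45.5 L.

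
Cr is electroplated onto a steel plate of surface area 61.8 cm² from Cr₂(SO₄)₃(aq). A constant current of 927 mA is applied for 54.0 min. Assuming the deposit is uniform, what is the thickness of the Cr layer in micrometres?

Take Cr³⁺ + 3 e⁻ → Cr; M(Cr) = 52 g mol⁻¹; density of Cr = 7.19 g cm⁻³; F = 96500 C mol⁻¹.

12.1 μm

Q = I·t = 0.9270 × 3240.0 = 3003 C; n(e⁻) = 0.03112 mol.
n(Cr) = n(e⁻)/3 = 0.01037 mol, so m = 0.01037 × 52 = 0.5395 g.
Volume = m/ρ = 0.5395 / 7.19 = 0.07503 cm³.
Thickness = V/A = 0.07503 / 61.8 = 0.00121 cm = 12.1 μm.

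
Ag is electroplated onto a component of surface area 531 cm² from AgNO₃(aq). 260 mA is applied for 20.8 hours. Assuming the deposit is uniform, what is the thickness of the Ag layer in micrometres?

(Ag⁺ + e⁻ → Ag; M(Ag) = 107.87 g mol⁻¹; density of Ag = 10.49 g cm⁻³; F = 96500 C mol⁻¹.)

39.1 μm

Q = I·t = 0.2600 × 74880 = 19470 C; n(e⁻) = 0.2017 mol.
n(Ag) = n(e⁻)/1 = 0.2017 mol, so m = 0.2017 × 107.87 = 21.76 g.
Volume = m/ρ = 21.76 / 10.49 = 2.075 cm³.
Thickness = V/A = 2.075 / 531 = 0.00391 cm = 39.1 μm.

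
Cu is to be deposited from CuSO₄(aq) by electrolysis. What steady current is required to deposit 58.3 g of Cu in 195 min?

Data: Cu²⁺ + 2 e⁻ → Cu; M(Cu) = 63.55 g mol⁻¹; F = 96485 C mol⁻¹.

15.1 A

n(Cu) = 58.3 / 63.55 = 0.9174 mol.
n(e⁻) = 2 × 0.9174 = 1.835 mol.
Q = n(e⁻)·F = 1.835 × 96485 = 177000 C.
I = Q/t = 177000 / 11700 s = 15.1 A.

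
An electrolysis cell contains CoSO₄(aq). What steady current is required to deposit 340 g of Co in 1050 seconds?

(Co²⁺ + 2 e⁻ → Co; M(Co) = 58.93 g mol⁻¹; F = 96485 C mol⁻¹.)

1060 A

n(Co) = 340 / 58.93 = 5.770 mol.
n(e⁻) = 2 × 5.770 = 11.54 mol.
Q = n(e⁻)·F = 11.54 × 96485 = 1113000 C.
I = Q/t = 1113000 / 1050.0 s = 1060 A.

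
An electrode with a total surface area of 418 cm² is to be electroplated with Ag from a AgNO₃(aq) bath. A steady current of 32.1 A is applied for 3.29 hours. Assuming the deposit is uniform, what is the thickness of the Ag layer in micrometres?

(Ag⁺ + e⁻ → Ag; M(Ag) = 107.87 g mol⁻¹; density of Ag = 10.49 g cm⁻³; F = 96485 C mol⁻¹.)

Q = I·t = 32.10 × 11844 = 380200 C; n(e⁻) = 3.940 mol.
n(Ag) = n(e⁻)/1 = 3.940 mol, so m = 3.940 × 107.87 = 425.1 g.
Volume = m/ρ = 425.1 / 10.49 = 40.52 cm³.
Thickness = V/A = 40.52 / 418 = 0.0969 cm = 969 μm.

969 μm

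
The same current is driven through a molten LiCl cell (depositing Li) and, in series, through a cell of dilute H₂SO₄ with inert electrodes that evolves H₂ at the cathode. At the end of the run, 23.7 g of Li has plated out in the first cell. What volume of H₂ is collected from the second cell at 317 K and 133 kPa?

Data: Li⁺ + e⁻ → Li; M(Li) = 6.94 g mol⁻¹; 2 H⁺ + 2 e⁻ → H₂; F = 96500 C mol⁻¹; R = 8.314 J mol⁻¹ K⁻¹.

n(Li) = 23.7 / 6.94 = 3.415 mol, so n(e⁻) = 1 × 3.415 = 3.415 mol.
The cells are in series, so the same 3.415 mol of electrons passes through the second cell.
2 H⁺ + 2 e⁻ → H₂ — 2 mol e⁻ per mol H₂, so n(H₂) = 3.415/2 = 1.707 mol.
V = nRT/P = (1.707 × 8.314 × 317) / (133 × 10³) = 0.0338 m³ = 33.8 L.

33.8 L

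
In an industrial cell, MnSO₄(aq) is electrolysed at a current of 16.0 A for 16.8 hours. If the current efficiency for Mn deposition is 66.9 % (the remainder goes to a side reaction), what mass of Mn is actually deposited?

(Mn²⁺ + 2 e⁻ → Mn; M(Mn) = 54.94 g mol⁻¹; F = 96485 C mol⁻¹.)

Q = I·t = 16.00 × 60480 = 967700 C.
n(e⁻) = 967700/96485 = 10.03 mol; theoretically n(Mn) = 10.03/2 = 5.015 mol, m_theo = 275.5 g.
At 66.9 % efficiency, m_actual = 0.669 × 275.5 = 184 g.

184 g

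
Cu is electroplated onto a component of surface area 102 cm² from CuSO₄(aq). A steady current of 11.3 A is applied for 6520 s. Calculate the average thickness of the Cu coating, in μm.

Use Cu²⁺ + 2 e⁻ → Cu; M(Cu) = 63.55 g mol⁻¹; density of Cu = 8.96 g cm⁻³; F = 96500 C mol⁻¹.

Q = I·t = 11.30 × 6520.0 = 73680 C; n(e⁻) = 0.7635 mol.
n(Cu) = n(e⁻)/2 = 0.3817 mol, so m = 0.3817 × 63.55 = 24.26 g.
Volume = m/ρ = 24.26 / 8.96 = 2.708 cm³.
Thickness = V/A = 2.708 / 102 = 0.0265 cm = 265 μm.

265 μm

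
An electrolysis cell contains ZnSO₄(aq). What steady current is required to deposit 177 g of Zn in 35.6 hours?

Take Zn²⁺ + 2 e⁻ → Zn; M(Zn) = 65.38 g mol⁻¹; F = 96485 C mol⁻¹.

4.08 A

n(Zn) = 177 / 65.38 = 2.707 mol.
n(e⁻) = 2 × 2.707 = 5.414 mol.
Q = n(e⁻)·F = 5.414 × 96485 = 522400 C.
I = Q/t = 522400 / 128160 s = 4.08 A.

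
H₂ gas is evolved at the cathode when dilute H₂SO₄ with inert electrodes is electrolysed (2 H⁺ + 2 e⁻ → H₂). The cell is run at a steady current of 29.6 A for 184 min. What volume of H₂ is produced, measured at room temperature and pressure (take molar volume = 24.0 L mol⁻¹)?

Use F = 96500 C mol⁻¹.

Q = I·t = 29.60 A × 11040 s = 326800 C.
n(e⁻) = Q/F = 326800 / 96500 = 3.386 mol.
2 electrons are transferred per H₂ molecule, so n(H₂) = 3.386 / 2 = 1.693 mol.
V = n × V_m = 1.693 × 24.0 = 40.6 L.

40.6 L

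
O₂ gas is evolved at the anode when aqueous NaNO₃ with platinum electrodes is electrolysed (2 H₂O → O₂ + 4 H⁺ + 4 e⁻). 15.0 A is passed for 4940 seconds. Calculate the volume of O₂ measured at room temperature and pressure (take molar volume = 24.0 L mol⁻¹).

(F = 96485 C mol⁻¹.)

Q = I·t = 15.00 A × 4940.0 s = 74100 C.
n(e⁻) = Q/F = 74100 / 96485 = 0.7680 mol.
4 electrons are transferred per O₂ molecule, so n(O₂) = 0.7680 / 4 = 0.1920 mol.
V = n × V_m = 0.1920 × 24.0 = 4.61 L.

4.61 L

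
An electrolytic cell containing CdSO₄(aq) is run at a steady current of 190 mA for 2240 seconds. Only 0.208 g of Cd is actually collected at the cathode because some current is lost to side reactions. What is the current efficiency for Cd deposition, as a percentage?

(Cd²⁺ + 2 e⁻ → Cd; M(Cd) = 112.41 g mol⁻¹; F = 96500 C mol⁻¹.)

83.9 %

Q = I·t = 0.1900 × 2240.0 = 425.6 C; n(e⁻) = 425.6/96500 = 0.004410 mol.
Theoretical n(Cd) = n(e⁻)/2 = 0.002205 mol, i.e. m_theo = 0.002205 × 112.41 = 0.2479 g.
Efficiency = m_actual / m_theo = 0.208 / 0.2479 = 83.9 %.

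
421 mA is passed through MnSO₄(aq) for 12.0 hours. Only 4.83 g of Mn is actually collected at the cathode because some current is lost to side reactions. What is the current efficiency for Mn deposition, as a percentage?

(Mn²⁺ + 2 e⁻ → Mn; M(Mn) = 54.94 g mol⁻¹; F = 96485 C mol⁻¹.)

Q = I·t = 0.4210 × 43200 = 18190 C; n(e⁻) = 18190/96485 = 0.1885 mol.
Theoretical n(Mn) = n(e⁻)/2 = 0.09425 mol, i.e. m_theo = 0.09425 × 54.94 = 5.178 g.
Efficiency = m_actual / m_theo = 4.83 / 5.178 = 93.3 %.

93.3 %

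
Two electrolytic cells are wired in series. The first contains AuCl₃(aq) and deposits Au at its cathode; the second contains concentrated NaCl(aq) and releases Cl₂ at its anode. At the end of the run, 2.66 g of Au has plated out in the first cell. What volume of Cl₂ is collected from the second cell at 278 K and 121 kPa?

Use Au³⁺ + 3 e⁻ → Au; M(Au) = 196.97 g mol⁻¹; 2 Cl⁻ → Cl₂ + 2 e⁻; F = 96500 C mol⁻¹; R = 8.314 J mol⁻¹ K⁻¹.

n(Au) = 2.66 / 196.97 = 0.01350 mol, so n(e⁻) = 3 × 0.01350 = 0.04051 mol.
The cells are in series, so the same 0.04051 mol of electrons passes through the second cell.
2 Cl⁻ → Cl₂ + 2 e⁻ — 2 mol e⁻ per mol Cl₂, so n(Cl₂) = 0.04051/2 = 0.02026 mol.
V = nRT/P = (0.02026 × 8.314 × 278) / (121 × 10³) = 3.87 × 10⁻⁴ m³ = 0.387 L.

0.387 L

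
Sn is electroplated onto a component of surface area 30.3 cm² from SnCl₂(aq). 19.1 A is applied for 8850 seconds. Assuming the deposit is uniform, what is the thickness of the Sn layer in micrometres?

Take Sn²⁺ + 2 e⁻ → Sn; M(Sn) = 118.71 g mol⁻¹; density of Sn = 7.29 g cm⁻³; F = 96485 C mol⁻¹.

4710 μm

Q = I·t = 19.10 × 8850.0 = 169000 C; n(e⁻) = 1.752 mol.
n(Sn) = n(e⁻)/2 = 0.8760 mol, so m = 0.8760 × 118.71 = 104.0 g.
Volume = m/ρ = 104.0 / 7.29 = 14.26 cm³.
Thickness = V/A = 14.26 / 30.3 = 0.471 cm = 4710 μm.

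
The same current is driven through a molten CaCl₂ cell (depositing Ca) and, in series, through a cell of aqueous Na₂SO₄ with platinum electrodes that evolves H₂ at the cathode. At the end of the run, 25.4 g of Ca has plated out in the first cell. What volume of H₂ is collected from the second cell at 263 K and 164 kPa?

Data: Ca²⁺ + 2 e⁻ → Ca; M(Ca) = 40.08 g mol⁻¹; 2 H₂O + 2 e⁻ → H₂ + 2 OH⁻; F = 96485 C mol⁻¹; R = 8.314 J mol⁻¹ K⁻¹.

8.45 L

n(Ca) = 25.4 / 40.08 = 0.6337 mol, so n(e⁻) = 2 × 0.6337 = 1.267 mol.
The cells are in series, so the same 1.267 mol of electrons passes through the second cell.
2 H₂O + 2 e⁻ → H₂ + 2 OH⁻ — 2 mol e⁻ per mol H₂, so n(H₂) = 1.267/2 = 0.6337 mol.
V = nRT/P = (0.6337 × 8.314 × 263) / (164 × 10³) = 0.00845 m³ = 8.45 L.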